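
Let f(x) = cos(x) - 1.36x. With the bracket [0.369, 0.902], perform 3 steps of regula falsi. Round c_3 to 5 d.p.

0.60480

f(0.369000) = 0.430848, f(0.902000) = -0.606678
step 1: c = 0.590336, f(c) = 0.027896 > 0 → new bracket [0.590336, 0.902000]
step 2: c = 0.604037, f(c) = 0.001559 > 0 → new bracket [0.604037, 0.902000]
step 3: c = 0.604801, f(c) = 0.000086 > 0 → new bracket [0.604801, 0.902000]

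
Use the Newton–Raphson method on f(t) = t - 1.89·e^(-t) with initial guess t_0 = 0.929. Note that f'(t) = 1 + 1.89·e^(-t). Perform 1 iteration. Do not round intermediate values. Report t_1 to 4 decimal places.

Newton update: t ← t − f(t)/f'(t).
t_0 = 0.929000: f = 0.182547, f' = 1.746453 → t_1 = 0.929000 - (0.182547)/(1.746453) = 0.824475

0.8245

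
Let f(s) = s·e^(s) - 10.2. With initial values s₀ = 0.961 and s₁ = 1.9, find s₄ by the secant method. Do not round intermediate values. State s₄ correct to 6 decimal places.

1.758658

f(s_0) = -7.687649, f(s_1) = 2.503199
s_2 = 1.900000 - (2.503199)·(1.900000 - 0.961000)/(2.503199 - (-7.687649)) = 1.669351; f(s_2) = -1.337874
s_3 = 1.669351 - (-1.337874)·(1.669351 - 1.900000)/(-1.337874 - (2.503199)) = 1.749688; f(s_3) = -0.134381
s_4 = 1.749688 - (-0.134381)·(1.749688 - 1.669351)/(-0.134381 - (-1.337874)) = 1.758658; f(s_4) = 0.008386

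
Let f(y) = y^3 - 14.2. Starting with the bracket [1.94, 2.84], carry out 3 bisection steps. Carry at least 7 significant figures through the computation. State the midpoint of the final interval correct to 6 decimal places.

f(1.940000) = -6.898616, f(2.840000) = 8.706304 (opposite signs)
step 1: m = 2.390000, f(m) = -0.548081 < 0 → root in [2.390000, 2.840000]
step 2: m = 2.615000, f(m) = 3.681958 > 0 → root in [2.390000, 2.615000]
step 3: m = 2.502500, f(m) = 1.471922 > 0 → root in [2.390000, 2.502500]
Midpoint of [2.390000, 2.502500] = 2.446250

2.446250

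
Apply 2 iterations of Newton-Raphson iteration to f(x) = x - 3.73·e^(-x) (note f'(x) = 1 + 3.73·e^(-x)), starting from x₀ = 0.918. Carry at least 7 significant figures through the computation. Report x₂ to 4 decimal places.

Newton update: x ← x − f(x)/f'(x).
x_0 = 0.918000: f = -0.571452, f' = 2.489452 → x_1 = 0.918000 - (-0.571452)/(2.489452) = 1.147549
x_1 = 1.147549: f = -0.036404, f' = 2.183953 → x_2 = 1.147549 - (-0.036404)/(2.183953) = 1.164218

1.1642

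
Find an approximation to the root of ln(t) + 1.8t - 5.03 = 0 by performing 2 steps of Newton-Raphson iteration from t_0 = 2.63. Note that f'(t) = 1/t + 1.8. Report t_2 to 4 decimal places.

t_0 = 2.630000: f = 0.670984, f' = 2.180228 → t_1 = 2.630000 - (0.670984)/(2.180228) = 2.322241
t_1 = 2.322241: f = -0.007433, f' = 2.230618 → t_2 = 2.322241 - (-0.007433)/(2.230618) = 2.325573

2.3256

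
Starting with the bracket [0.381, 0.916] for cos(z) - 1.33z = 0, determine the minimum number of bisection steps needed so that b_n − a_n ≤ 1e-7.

23

Initial width b − a = 0.916 − 0.381 = 0.535000.
After n steps the width is (b−a)/2^n; need (b−a)/2^n ≤ 1e-7.
So n ≥ log₂(0.535000/1e-7) = log₂(5350000.0000) ≈ 22.3511.
Hence n = 23.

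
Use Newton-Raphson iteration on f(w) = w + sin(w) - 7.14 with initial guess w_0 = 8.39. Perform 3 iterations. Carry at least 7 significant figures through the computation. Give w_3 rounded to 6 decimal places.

8.834831

f'(w) = 1 + cos(w)
w_0 = 8.390000: f = 2.109749, f' = 0.489283 → w_1 = 8.390000 - (2.109749)/(0.489283) = 4.078082
w_1 = 4.078082: f = -3.867401, f' = 0.407380 → w_2 = 4.078082 - (-3.867401)/(0.407380) = 13.571423
w_2 = 13.571423: f = 7.275613, f' = 1.536044 → w_3 = 13.571423 - (7.275613)/(1.536044) = 8.834831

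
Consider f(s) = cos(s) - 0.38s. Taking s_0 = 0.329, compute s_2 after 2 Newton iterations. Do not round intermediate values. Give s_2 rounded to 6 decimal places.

1.137504

f'(s) = -sin(s) - 0.38
s_0 = 0.329000: f = 0.821346, f' = -0.703097 → s_1 = 0.329000 - (0.821346)/(-0.703097) = 1.497183
s_1 = 1.497183: f = -0.495383, f' = -1.377292 → s_2 = 1.497183 - (-0.495383)/(-1.377292) = 1.137504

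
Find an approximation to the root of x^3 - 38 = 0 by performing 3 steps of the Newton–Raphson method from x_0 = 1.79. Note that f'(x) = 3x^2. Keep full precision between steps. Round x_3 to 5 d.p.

3.43502

x_0 = 1.790000: f = -32.264661, f' = 9.612300 → x_1 = 1.790000 - (-32.264661)/(9.612300) = 5.146602
x_1 = 5.146602: f = 98.320647, f' = 79.462522 → x_2 = 5.146602 - (98.320647)/(79.462522) = 3.909281
x_2 = 3.909281: f = 21.743480, f' = 45.847423 → x_3 = 3.909281 - (21.743480)/(45.847423) = 3.435023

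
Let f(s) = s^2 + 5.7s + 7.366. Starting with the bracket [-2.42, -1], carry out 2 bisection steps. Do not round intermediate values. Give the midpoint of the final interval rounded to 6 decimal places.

-1.887500

f(-2.420000) = -0.571600, f(-1.000000) = 2.666000 (opposite signs)
step 1: m = -1.710000, f(m) = 0.543100 > 0 → root in [-2.420000, -1.710000]
step 2: m = -2.065000, f(m) = -0.140275 < 0 → root in [-2.065000, -1.710000]
Midpoint of [-2.065000, -1.710000] = -1.887500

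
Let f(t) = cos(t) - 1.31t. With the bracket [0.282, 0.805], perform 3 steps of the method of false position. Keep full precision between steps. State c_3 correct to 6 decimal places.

0.620868

False-position update: c = (a·f(b) − b·f(a))/(f(b) − f(a)); replace the endpoint whose sign matches f(c).
f(0.282000) = 0.591081, f(0.805000) = -0.361439
step 1: c = 0.606545, f(c) = 0.027049 > 0 → new bracket [0.606545, 0.805000]
step 2: c = 0.620362, f(c) = 0.000993 > 0 → new bracket [0.620362, 0.805000]
step 3: c = 0.620868, f(c) = 0.000036 > 0 → new bracket [0.620868, 0.805000]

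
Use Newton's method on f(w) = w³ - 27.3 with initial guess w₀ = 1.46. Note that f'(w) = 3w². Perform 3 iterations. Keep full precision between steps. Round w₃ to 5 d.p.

w_0 = 1.460000: f = -24.187864, f' = 6.394800 → w_1 = 1.460000 - (-24.187864)/(6.394800) = 5.242427
w_1 = 5.242427: f = 116.777833, f' = 82.449122 → w_2 = 5.242427 - (116.777833)/(82.449122) = 3.826065
w_2 = 3.826065: f = 28.708881, f' = 43.916311 → w_3 = 3.826065 - (28.708881)/(43.916311) = 3.172347

3.17235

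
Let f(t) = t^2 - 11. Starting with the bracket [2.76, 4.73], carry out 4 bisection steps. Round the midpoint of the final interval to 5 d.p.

f(2.760000) = -3.382400, f(4.730000) = 11.372900 (opposite signs)
step 1: m = 3.745000, f(m) = 3.025025 > 0 → root in [2.760000, 3.745000]
step 2: m = 3.252500, f(m) = -0.421244 < 0 → root in [3.252500, 3.745000]
step 3: m = 3.498750, f(m) = 1.241252 > 0 → root in [3.252500, 3.498750]
step 4: m = 3.375625, f(m) = 0.394844 > 0 → root in [3.252500, 3.375625]
Midpoint of [3.252500, 3.375625] = 3.314063

3.31406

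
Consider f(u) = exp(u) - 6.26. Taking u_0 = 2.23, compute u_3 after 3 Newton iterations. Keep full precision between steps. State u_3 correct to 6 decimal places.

f'(u) = exp(u)
u_0 = 2.230000: f = 3.039866, f' = 9.299866 → u_1 = 2.230000 - (3.039866)/(9.299866) = 1.903128
u_1 = 1.903128: f = 0.446840, f' = 6.706840 → u_2 = 1.903128 - (0.446840)/(6.706840) = 1.836503
u_2 = 1.836503: f = 0.014560, f' = 6.274560 → u_3 = 1.836503 - (0.014560)/(6.274560) = 1.834183

1.834183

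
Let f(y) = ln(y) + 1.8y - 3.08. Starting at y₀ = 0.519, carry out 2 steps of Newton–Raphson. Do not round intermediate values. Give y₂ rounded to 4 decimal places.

1.4845

f'(y) = 1/y + 1.8
y_0 = 0.519000: f = -2.801651, f' = 3.726782 → y_1 = 0.519000 - (-2.801651)/(3.726782) = 1.270761
y_1 = 1.270761: f = -0.553013, f' = 2.586930 → y_2 = 1.270761 - (-0.553013)/(2.586930) = 1.484533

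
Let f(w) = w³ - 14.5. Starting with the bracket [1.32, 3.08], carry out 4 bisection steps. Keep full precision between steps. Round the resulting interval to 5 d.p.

[2.42000, 2.53000]

f(1.320000) = -12.200032, f(3.080000) = 14.718112 (opposite signs)
step 1: m = 2.200000, f(m) = -3.852000 < 0 → root in [2.200000, 3.080000]
step 2: m = 2.640000, f(m) = 3.899744 > 0 → root in [2.200000, 2.640000]
step 3: m = 2.420000, f(m) = -0.327512 < 0 → root in [2.420000, 2.640000]
step 4: m = 2.530000, f(m) = 1.694277 > 0 → root in [2.420000, 2.530000]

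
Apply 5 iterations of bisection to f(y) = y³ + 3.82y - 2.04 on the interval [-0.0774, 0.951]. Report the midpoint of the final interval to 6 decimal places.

0.517144

f(-0.077400) = -2.336132, f(0.951000) = 2.452905 (opposite signs)
step 1: m = 0.436800, f(m) = -0.288085 < 0 → root in [0.436800, 0.951000]
step 2: m = 0.693900, f(m) = 0.944809 > 0 → root in [0.436800, 0.693900]
step 3: m = 0.565350, f(m) = 0.300335 > 0 → root in [0.436800, 0.565350]
step 4: m = 0.501075, f(m) = -0.000086 < 0 → root in [0.501075, 0.565350]
step 5: m = 0.533212, f(m) = 0.148472 > 0 → root in [0.501075, 0.533212]
Midpoint of [0.501075, 0.533212] = 0.517144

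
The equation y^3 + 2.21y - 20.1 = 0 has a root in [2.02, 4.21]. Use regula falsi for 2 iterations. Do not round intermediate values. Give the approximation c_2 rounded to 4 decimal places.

f(2.020000) = -7.393392, f(4.210000) = 63.822561
step 1: c = 2.247358, f(c) = -3.782789 < 0 → new bracket [2.247358, 4.210000]
step 2: c = 2.357176, f(c) = -1.793518 < 0 → new bracket [2.357176, 4.210000]

2.3572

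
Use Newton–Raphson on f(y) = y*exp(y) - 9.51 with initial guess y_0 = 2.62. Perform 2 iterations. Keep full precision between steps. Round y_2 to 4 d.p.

1.7933

Newton update: y ← y − f(y)/f'(y).
f'(y) = (y+1)*exp(y)
y_0 = 2.620000: f = 26.477596, f' = 49.723319 → y_1 = 2.620000 - (26.477596)/(49.723319) = 2.087501
y_1 = 2.087501: f = 7.325156, f' = 24.899896 → y_2 = 2.087501 - (7.325156)/(24.899896) = 1.793317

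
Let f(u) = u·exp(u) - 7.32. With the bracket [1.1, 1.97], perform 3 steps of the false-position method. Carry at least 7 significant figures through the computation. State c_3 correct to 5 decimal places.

False-position update: c = (a·f(b) − b·f(a))/(f(b) − f(a)); replace the endpoint whose sign matches f(c).
f(1.100000) = -4.015417, f(1.970000) = 6.806233
step 1: c = 1.422817, f(c) = -1.417029 < 0 → new bracket [1.422817, 1.970000]
step 2: c = 1.517107, f(c) = -0.403479 < 0 → new bracket [1.517107, 1.970000]
step 3: c = 1.542453, f(c) = -0.107421 < 0 → new bracket [1.542453, 1.970000]

1.54245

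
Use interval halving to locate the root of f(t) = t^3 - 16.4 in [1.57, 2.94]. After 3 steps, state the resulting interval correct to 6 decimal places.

f(1.570000) = -12.530107, f(2.940000) = 9.012184 (opposite signs)
step 1: m = 2.255000, f(m) = -4.933269 < 0 → root in [2.255000, 2.940000]
step 2: m = 2.597500, f(m) = 1.125349 > 0 → root in [2.255000, 2.597500]
step 3: m = 2.426250, f(m) = -2.117421 < 0 → root in [2.426250, 2.597500]

[2.426250, 2.597500]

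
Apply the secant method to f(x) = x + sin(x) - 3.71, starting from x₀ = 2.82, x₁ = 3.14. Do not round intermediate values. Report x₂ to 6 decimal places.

f(x_0) = -0.573922, f(x_1) = -0.568407
x_2 = 3.140000 - (-0.568407)·(3.140000 - 2.820000)/(-0.568407 - (-0.573922)) = 36.122886; f(x_2) = 31.412901

36.122886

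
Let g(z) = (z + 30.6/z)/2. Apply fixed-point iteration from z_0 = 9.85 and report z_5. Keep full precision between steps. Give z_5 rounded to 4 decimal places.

5.5317

z_1 = g(9.850000) = 6.478299
z_2 = g(6.478299) = 5.600881
z_3 = g(5.600881) = 5.532154
z_4 = g(5.532154) = 5.531727
z_5 = g(5.531727) = 5.531727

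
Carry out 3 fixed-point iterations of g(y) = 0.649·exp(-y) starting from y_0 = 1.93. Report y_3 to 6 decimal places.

0.359523

y_1 = g(1.930000) = 0.094201
y_2 = g(0.094201) = 0.590655
y_3 = g(0.590655) = 0.359523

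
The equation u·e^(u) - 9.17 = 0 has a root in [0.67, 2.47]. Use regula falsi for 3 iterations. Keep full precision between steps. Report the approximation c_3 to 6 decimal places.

1.582292

f(0.670000) = -7.860661, f(2.470000) = 20.031444
step 1: c = 1.177283, f(c) = -5.349076 < 0 → new bracket [1.177283, 2.470000]
step 2: c = 1.449730, f(c) = -2.991306 < 0 → new bracket [1.449730, 2.470000]
step 3: c = 1.582292, f(c) = -1.470419 < 0 → new bracket [1.582292, 2.470000]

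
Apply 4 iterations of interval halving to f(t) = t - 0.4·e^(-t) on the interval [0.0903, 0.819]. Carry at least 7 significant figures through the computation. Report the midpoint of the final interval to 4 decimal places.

0.2952

f(0.090300) = -0.275163, f(0.819000) = 0.642651 (opposite signs)
step 1: m = 0.454650, f(m) = 0.200782 > 0 → root in [0.090300, 0.454650]
step 2: m = 0.272475, f(m) = -0.032122 < 0 → root in [0.272475, 0.454650]
step 3: m = 0.363563, f(m) = 0.085484 > 0 → root in [0.272475, 0.363563]
step 4: m = 0.318019, f(m) = 0.026983 > 0 → root in [0.272475, 0.318019]
Midpoint of [0.272475, 0.318019] = 0.295247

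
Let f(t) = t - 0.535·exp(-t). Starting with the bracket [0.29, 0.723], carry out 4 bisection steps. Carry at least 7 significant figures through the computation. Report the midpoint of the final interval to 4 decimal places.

f(0.290000) = -0.110321, f(0.723000) = 0.463368 (opposite signs)
step 1: m = 0.506500, f(m) = 0.184108 > 0 → root in [0.290000, 0.506500]
step 2: m = 0.398250, f(m) = 0.039001 > 0 → root in [0.290000, 0.398250]
step 3: m = 0.344125, f(m) = -0.035105 < 0 → root in [0.344125, 0.398250]
step 4: m = 0.371188, f(m) = 0.002083 > 0 → root in [0.344125, 0.371188]
Midpoint of [0.344125, 0.371188] = 0.357656

0.3577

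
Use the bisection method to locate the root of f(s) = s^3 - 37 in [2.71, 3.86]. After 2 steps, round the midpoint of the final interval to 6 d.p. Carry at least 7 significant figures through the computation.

3.428750

f(2.710000) = -17.097489, f(3.860000) = 20.512456 (opposite signs)
step 1: m = 3.285000, f(m) = -1.550826 < 0 → root in [3.285000, 3.860000]
step 2: m = 3.572500, f(m) = 8.594947 > 0 → root in [3.285000, 3.572500]
Midpoint of [3.285000, 3.572500] = 3.428750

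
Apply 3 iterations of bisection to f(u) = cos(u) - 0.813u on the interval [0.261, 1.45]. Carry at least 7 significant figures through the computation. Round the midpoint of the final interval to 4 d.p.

f(0.261000) = 0.753939, f(1.450000) = -1.058347 (opposite signs)
step 1: m = 0.855500, f(m) = -0.039680 < 0 → root in [0.261000, 0.855500]
step 2: m = 0.558250, f(m) = 0.394326 > 0 → root in [0.558250, 0.855500]
step 3: m = 0.706875, f(m) = 0.185706 > 0 → root in [0.706875, 0.855500]
Midpoint of [0.706875, 0.855500] = 0.781187

0.7812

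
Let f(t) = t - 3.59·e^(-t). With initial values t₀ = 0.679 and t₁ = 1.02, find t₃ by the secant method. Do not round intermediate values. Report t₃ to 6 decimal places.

f(t_0) = -1.141575, f(t_1) = -0.274536
t_2 = 1.020000 - (-0.274536)·(1.020000 - 0.679000)/(-0.274536 - (-1.141575)) = 1.127973; f(t_2) = -0.034070
t_3 = 1.127973 - (-0.034070)·(1.127973 - 1.020000)/(-0.034070 - (-0.274536)) = 1.143271; f(t_3) = -0.001130

1.143271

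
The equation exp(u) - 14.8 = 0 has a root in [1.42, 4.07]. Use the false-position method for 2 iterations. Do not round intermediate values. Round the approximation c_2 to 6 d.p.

2.263228

f(1.420000) = -10.662880, f(4.070000) = 43.756963
step 1: c = 1.939234, f(c) = -7.846578 < 0 → new bracket [1.939234, 4.070000]
step 2: c = 2.263228, f(c) = -5.185930 < 0 → new bracket [2.263228, 4.070000]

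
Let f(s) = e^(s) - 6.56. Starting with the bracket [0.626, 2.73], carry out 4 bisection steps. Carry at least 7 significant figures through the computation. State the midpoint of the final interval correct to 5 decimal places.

1.87525

f(0.626000) = -4.689885, f(2.730000) = 8.772887 (opposite signs)
step 1: m = 1.678000, f(m) = -1.205164 < 0 → root in [1.678000, 2.730000]
step 2: m = 2.204000, f(m) = 2.501186 > 0 → root in [1.678000, 2.204000]
step 3: m = 1.941000, f(m) = 0.405713 > 0 → root in [1.678000, 1.941000]
step 4: m = 1.809500, f(m) = -0.452607 < 0 → root in [1.809500, 1.941000]
Midpoint of [1.809500, 1.941000] = 1.875250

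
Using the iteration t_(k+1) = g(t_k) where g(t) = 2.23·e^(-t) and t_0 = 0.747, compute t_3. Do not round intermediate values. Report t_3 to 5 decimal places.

t_1 = g(0.747000) = 1.056542
t_2 = g(1.056542) = 0.775272
t_3 = g(0.775272) = 1.027090

1.02709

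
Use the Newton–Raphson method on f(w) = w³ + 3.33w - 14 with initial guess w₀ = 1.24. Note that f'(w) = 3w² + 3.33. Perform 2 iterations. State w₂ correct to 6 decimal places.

Newton update: w ← w − f(w)/f'(w).
w_0 = 1.240000: f = -7.964176, f' = 7.942800 → w_1 = 1.240000 - (-7.964176)/(7.942800) = 2.242691
w_1 = 2.242691: f = 4.748145, f' = 18.418992 → w_2 = 2.242691 - (4.748145)/(18.418992) = 1.984906

1.984906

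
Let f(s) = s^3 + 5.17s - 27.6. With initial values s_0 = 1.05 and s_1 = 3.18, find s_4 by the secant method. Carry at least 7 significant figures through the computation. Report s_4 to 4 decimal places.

2.4683

f(s_0) = -21.013875, f(s_1) = 20.998032
s_2 = 3.180000 - (20.998032)·(3.180000 - 1.050000)/(20.998032 - (-21.013875)) = 2.115402; f(s_2) = -7.197112
s_3 = 2.115402 - (-7.197112)·(2.115402 - 3.180000)/(-7.197112 - (20.998032)) = 2.387152; f(s_3) = -1.655257
s_4 = 2.387152 - (-1.655257)·(2.387152 - 2.115402)/(-1.655257 - (-7.197112)) = 2.468319; f(s_4) = 0.199682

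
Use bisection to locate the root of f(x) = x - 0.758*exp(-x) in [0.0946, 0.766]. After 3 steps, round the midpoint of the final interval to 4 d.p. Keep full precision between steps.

0.4723

f(0.094600) = -0.594980, f(0.766000) = 0.413629 (opposite signs)
step 1: m = 0.430300, f(m) = -0.062638 < 0 → root in [0.430300, 0.766000]
step 2: m = 0.598150, f(m) = 0.181380 > 0 → root in [0.430300, 0.598150]
step 3: m = 0.514225, f(m) = 0.060968 > 0 → root in [0.430300, 0.514225]
Midpoint of [0.430300, 0.514225] = 0.472262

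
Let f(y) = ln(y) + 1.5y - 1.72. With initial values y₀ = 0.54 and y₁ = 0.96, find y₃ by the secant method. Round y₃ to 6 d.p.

f(y_0) = -1.526186, f(y_1) = -0.320822
y_2 = 0.960000 - (-0.320822)·(0.960000 - 0.540000)/(-0.320822 - (-1.526186)) = 1.071788; f(y_2) = -0.042990
y_3 = 1.071788 - (-0.042990)·(1.071788 - 0.960000)/(-0.042990 - (-0.320822)) = 1.089085; f(y_3) = -0.001034

1.089085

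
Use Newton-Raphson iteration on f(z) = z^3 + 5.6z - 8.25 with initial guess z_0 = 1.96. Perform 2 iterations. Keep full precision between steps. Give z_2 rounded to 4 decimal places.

1.1914

f'(z) = 3z^2 + 5.6
z_0 = 1.960000: f = 10.255536, f' = 17.124800 → z_1 = 1.960000 - (10.255536)/(17.124800) = 1.361130
z_1 = 1.361130: f = 1.894055, f' = 11.158021 → z_2 = 1.361130 - (1.894055)/(11.158021) = 1.191381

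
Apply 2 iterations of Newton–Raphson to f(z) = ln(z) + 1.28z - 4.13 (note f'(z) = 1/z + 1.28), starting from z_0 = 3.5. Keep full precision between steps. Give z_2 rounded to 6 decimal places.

z_0 = 3.500000: f = 1.602763, f' = 1.565714 → z_1 = 3.500000 - (1.602763)/(1.565714) = 2.476338
z_1 = 2.476338: f = -0.053507, f' = 1.683822 → z_2 = 2.476338 - (-0.053507)/(1.683822) = 2.508115

2.508115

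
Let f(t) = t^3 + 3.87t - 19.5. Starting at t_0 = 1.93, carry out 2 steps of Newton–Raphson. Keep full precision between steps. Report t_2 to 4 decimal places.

f'(t) = 3t^2 + 3.87
t_0 = 1.930000: f = -4.841843, f' = 15.044700 → t_1 = 1.930000 - (-4.841843)/(15.044700) = 2.251830
t_1 = 2.251830: f = 0.633032, f' = 19.082222 → t_2 = 2.251830 - (0.633032)/(19.082222) = 2.218657

2.2187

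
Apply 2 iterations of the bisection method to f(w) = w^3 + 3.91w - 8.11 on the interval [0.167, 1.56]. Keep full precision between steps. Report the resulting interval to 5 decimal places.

[1.21175, 1.56000]

f(0.167000) = -7.452373, f(1.560000) = 1.786016 (opposite signs)
step 1: m = 0.863500, f(m) = -4.089862 < 0 → root in [0.863500, 1.560000]
step 2: m = 1.211750, f(m) = -1.592799 < 0 → root in [1.211750, 1.560000]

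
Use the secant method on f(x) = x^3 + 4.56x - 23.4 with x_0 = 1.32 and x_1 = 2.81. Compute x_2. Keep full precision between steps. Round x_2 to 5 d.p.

2.16214

Secant update: x_(k+1) = x_k − f(x_k)·(x_k − x_(k-1))/(f(x_k) − f(x_(k-1))).
f(x_0) = -15.080832, f(x_1) = 11.601641
x_2 = 2.810000 - (11.601641)·(2.810000 - 1.320000)/(11.601641 - (-15.080832)) = 2.162142; f(x_2) = -3.432920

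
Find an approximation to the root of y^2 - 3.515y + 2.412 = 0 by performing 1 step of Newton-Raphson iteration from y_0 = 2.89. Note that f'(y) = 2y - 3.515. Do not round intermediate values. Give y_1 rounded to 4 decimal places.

2.6226

y_0 = 2.890000: f = 0.605750, f' = 2.265000 → y_1 = 2.890000 - (0.605750)/(2.265000) = 2.622561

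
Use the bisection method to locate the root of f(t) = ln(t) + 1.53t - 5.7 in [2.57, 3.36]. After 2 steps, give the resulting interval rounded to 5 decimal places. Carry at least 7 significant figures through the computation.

[2.96500, 3.16250]

f(2.570000) = -0.823994, f(3.360000) = 0.652741 (opposite signs)
step 1: m = 2.965000, f(m) = -0.076673 < 0 → root in [2.965000, 3.360000]
step 2: m = 3.162500, f(m) = 0.289988 > 0 → root in [2.965000, 3.162500]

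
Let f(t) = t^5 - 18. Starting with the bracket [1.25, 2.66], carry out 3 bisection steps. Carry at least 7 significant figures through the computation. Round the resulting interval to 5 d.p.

[1.77875, 1.95500]

f(1.250000) = -14.948242, f(2.660000) = 115.170547 (opposite signs)
step 1: m = 1.955000, f(m) = 10.558396 > 0 → root in [1.250000, 1.955000]
step 2: m = 1.602500, f(m) = -7.432064 < 0 → root in [1.602500, 1.955000]
step 3: m = 1.778750, f(m) = -0.193664 < 0 → root in [1.778750, 1.955000]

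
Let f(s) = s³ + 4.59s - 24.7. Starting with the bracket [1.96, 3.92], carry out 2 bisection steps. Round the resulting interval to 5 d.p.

f(1.960000) = -8.174064, f(3.920000) = 53.529088 (opposite signs)
step 1: m = 2.940000, f(m) = 14.206784 > 0 → root in [1.960000, 2.940000]
step 2: m = 2.450000, f(m) = 1.251625 > 0 → root in [1.960000, 2.450000]

[1.96000, 2.45000]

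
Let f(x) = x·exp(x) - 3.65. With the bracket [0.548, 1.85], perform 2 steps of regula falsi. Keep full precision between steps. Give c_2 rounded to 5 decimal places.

f(0.548000) = -2.702075, f(1.850000) = 8.115666
step 1: c = 0.873216, f(c) = -1.558998 < 0 → new bracket [0.873216, 1.850000]
step 2: c = 1.030617, f(c) = -0.761391 < 0 → new bracket [1.030617, 1.850000]

1.03062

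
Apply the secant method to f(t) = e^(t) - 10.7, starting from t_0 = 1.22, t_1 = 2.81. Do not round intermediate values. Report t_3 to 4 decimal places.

2.3129

f(t_0) = -7.312812, f(t_1) = 5.909918
t_2 = 2.810000 - (5.909918)·(2.810000 - 1.220000)/(5.909918 - (-7.312812)) = 2.099347; f(t_2) = -2.539159
t_3 = 2.099347 - (-2.539159)·(2.099347 - 2.810000)/(-2.539159 - (5.909918)) = 2.312916; f(t_3) = -0.596154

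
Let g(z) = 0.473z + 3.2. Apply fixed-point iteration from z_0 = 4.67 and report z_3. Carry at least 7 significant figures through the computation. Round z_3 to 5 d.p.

z_1 = g(4.670000) = 5.408910
z_2 = g(5.408910) = 5.758414
z_3 = g(5.758414) = 5.923730

5.92373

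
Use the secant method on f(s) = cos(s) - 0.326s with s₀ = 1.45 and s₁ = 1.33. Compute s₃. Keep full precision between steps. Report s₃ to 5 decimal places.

1.17708

f(s_0) = -0.352197, f(s_1) = -0.195104
s_2 = 1.330000 - (-0.195104)·(1.330000 - 1.450000)/(-0.195104 - (-0.352197)) = 1.180965; f(s_2) = -0.004962
s_3 = 1.180965 - (-0.004962)·(1.180965 - 1.330000)/(-0.004962 - (-0.195104)) = 1.177076; f(s_3) = -0.000100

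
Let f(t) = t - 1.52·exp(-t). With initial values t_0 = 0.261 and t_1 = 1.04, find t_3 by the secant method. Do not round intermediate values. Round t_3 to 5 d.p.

f(t_0) = -0.909827, f(t_1) = 0.502749
t_2 = 1.040000 - (0.502749)·(1.040000 - 0.261000)/(0.502749 - (-0.909827)) = 0.762747; f(t_2) = 0.053843
t_3 = 0.762747 - (0.053843)·(0.762747 - 1.040000)/(0.053843 - (0.502749)) = 0.729492; f(t_3) = -0.003382

0.72949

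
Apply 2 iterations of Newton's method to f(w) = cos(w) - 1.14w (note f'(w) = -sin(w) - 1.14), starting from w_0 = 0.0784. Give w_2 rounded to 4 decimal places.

w_0 = 0.078400: f = 0.907552, f' = -1.218320 → w_1 = 0.078400 - (0.907552)/(-1.218320) = 0.823321
w_1 = 0.823321: f = -0.258797, f' = -1.873408 → w_2 = 0.823321 - (-0.258797)/(-1.873408) = 0.685179

0.6852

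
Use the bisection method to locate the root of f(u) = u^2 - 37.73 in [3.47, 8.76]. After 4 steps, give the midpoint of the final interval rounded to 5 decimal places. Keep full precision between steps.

f(3.470000) = -25.689100, f(8.760000) = 39.007600 (opposite signs)
step 1: m = 6.115000, f(m) = -0.336775 < 0 → root in [6.115000, 8.760000]
step 2: m = 7.437500, f(m) = 17.586406 > 0 → root in [6.115000, 7.437500]
step 3: m = 6.776250, f(m) = 8.187564 > 0 → root in [6.115000, 6.776250]
step 4: m = 6.445625, f(m) = 3.816082 > 0 → root in [6.115000, 6.445625]
Midpoint of [6.115000, 6.445625] = 6.280312

6.28031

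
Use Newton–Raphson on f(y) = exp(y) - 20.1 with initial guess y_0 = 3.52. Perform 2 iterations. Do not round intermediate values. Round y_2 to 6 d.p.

f'(y) = exp(y)
y_0 = 3.520000: f = 13.684428, f' = 33.784428 → y_1 = 3.520000 - (13.684428)/(33.784428) = 3.114949
y_1 = 3.114949: f = 2.432273, f' = 22.532273 → y_2 = 3.114949 - (2.432273)/(22.532273) = 3.007002

3.007002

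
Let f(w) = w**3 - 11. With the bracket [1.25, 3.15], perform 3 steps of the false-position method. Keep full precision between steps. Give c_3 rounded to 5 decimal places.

f(1.250000) = -9.046875, f(3.150000) = 20.255875
step 1: c = 1.836602, f(c) = -4.804941 < 0 → new bracket [1.836602, 3.150000]
step 2: c = 2.088422, f(c) = -1.891338 < 0 → new bracket [2.088422, 3.150000]
step 3: c = 2.179079, f(c) = -0.652895 < 0 → new bracket [2.179079, 3.150000]

2.17908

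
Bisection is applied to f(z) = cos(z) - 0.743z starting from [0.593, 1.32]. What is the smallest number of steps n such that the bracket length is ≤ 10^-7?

Initial width b − a = 1.32 − 0.593 = 0.727000.
After n steps the width is (b−a)/2^n; need (b−a)/2^n ≤ 10^-7.
So n ≥ log₂(0.727000/10^-7) = log₂(7270000.0000) ≈ 22.7935.
Hence n = 23.

23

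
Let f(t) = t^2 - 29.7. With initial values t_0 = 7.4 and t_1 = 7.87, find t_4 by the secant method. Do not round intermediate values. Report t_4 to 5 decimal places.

5.45128

f(t_0) = 25.060000, f(t_1) = 32.236900
t_2 = 7.870000 - (32.236900)·(7.870000 - 7.400000)/(32.236900 - (25.060000)) = 5.758874; f(t_2) = 3.464625
t_3 = 5.758874 - (3.464625)·(5.758874 - 7.870000)/(3.464625 - (32.236900)) = 5.504661; f(t_3) = 0.601298
t_4 = 5.504661 - (0.601298)·(5.504661 - 5.758874)/(0.601298 - (3.464625)) = 5.451277; f(t_4) = 0.016421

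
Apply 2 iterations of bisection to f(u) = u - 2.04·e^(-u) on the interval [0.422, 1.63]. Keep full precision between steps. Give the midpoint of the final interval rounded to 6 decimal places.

f(0.422000) = -0.915697, f(1.630000) = 1.230304 (opposite signs)
step 1: m = 1.026000, f(m) = 0.294787 > 0 → root in [0.422000, 1.026000]
step 2: m = 0.724000, f(m) = -0.265011 < 0 → root in [0.724000, 1.026000]
Midpoint of [0.724000, 1.026000] = 0.875000

0.875000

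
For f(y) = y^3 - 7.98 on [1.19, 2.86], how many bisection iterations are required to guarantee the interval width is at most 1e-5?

Initial width b − a = 2.86 − 1.19 = 1.670000.
After n steps the width is (b−a)/2^n; need (b−a)/2^n ≤ 1e-5.
So n ≥ log₂(1.670000/1e-5) = log₂(167000.0000) ≈ 17.3495.
Hence n = 18.

18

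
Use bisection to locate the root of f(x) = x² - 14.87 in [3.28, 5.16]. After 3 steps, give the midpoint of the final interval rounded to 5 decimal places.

f(3.280000) = -4.111600, f(5.160000) = 11.755600 (opposite signs)
step 1: m = 4.220000, f(m) = 2.938400 > 0 → root in [3.280000, 4.220000]
step 2: m = 3.750000, f(m) = -0.807500 < 0 → root in [3.750000, 4.220000]
step 3: m = 3.985000, f(m) = 1.010225 > 0 → root in [3.750000, 3.985000]
Midpoint of [3.750000, 3.985000] = 3.867500

3.86750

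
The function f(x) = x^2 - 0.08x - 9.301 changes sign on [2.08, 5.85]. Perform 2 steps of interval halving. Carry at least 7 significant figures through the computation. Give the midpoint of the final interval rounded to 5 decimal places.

f(2.080000) = -5.141000, f(5.850000) = 24.453500 (opposite signs)
step 1: m = 3.965000, f(m) = 6.103025 > 0 → root in [2.080000, 3.965000]
step 2: m = 3.022500, f(m) = -0.407294 < 0 → root in [3.022500, 3.965000]
Midpoint of [3.022500, 3.965000] = 3.493750

3.49375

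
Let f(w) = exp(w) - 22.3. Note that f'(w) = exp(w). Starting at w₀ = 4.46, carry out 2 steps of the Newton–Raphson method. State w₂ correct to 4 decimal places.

3.2594

w_0 = 4.460000: f = 64.187509, f' = 86.487509 → w_1 = 4.460000 - (64.187509)/(86.487509) = 3.717841
w_1 = 3.717841: f = 18.875388, f' = 41.175388 → w_2 = 3.717841 - (18.875388)/(41.175388) = 3.259426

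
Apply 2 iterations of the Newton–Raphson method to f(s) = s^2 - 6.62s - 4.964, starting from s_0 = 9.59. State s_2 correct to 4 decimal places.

Newton update: s ← s − f(s)/f'(s).
f'(s) = 2s - 6.62
s_0 = 9.590000: f = 23.518300, f' = 12.560000 → s_1 = 9.590000 - (23.518300)/(12.560000) = 7.717524
s_1 = 7.717524: f = 3.506167, f' = 8.815048 → s_2 = 7.717524 - (3.506167)/(8.815048) = 7.319776

7.3198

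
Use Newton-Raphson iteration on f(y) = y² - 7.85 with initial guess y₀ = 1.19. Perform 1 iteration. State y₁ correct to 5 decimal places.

f'(y) = 2y
y_0 = 1.190000: f = -6.433900, f' = 2.380000 → y_1 = 1.190000 - (-6.433900)/(2.380000) = 3.893319

3.89332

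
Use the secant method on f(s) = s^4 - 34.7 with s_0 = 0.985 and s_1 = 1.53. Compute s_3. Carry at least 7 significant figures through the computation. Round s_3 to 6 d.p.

1.690406

Secant update: s_(k+1) = s_k − f(s_k)·(s_k − s_(k-1))/(f(s_k) − f(s_(k-1))).
f(s_0) = -33.758663, f(s_1) = -29.220187
s_2 = 1.530000 - (-29.220187)·(1.530000 - 0.985000)/(-29.220187 - (-33.758663)) = 5.038887; f(s_2) = 609.971697
s_3 = 5.038887 - (609.971697)·(5.038887 - 1.530000)/(609.971697 - (-29.220187)) = 1.690406; f(s_3) = -26.534847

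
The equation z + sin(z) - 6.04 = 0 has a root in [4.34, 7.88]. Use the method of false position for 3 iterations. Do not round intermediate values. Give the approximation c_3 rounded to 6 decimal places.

f(4.340000) = -2.631461, f(7.880000) = 2.839662
step 1: c = 6.042644, f(c) = -0.235585 < 0 → new bracket [6.042644, 7.880000]
step 2: c = 6.183398, f(c) = 0.043776 > 0 → new bracket [6.042644, 6.183398]
step 3: c = 6.161342, f(c) = -0.000201 < 0 → new bracket [6.161342, 6.183398]

6.161342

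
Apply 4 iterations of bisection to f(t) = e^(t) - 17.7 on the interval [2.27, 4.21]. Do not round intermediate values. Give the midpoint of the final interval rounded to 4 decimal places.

f(2.270000) = -8.020599, f(4.210000) = 49.656540 (opposite signs)
step 1: m = 3.240000, f(m) = 7.833722 > 0 → root in [2.270000, 3.240000]
step 2: m = 2.755000, f(m) = -1.978959 < 0 → root in [2.755000, 3.240000]
step 3: m = 2.997500, f(m) = 2.335386 > 0 → root in [2.755000, 2.997500]
step 4: m = 2.876250, f(m) = 0.047595 > 0 → root in [2.755000, 2.876250]
Midpoint of [2.755000, 2.876250] = 2.815625

2.8156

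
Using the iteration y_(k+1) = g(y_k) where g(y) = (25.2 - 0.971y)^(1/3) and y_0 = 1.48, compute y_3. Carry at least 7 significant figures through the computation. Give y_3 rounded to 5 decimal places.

y_1 = g(1.480000) = 2.874970
y_2 = g(2.874970) = 2.819272
y_3 = g(2.819272) = 2.821538

2.82154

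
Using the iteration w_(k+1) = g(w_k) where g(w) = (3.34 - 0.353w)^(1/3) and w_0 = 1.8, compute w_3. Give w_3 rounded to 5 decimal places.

w_1 = g(1.800000) = 1.393267
w_2 = g(1.393267) = 1.417498
w_3 = g(1.417498) = 1.416077

1.41608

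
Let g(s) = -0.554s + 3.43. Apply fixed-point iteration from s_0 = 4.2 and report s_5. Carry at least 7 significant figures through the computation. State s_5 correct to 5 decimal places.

s_1 = g(4.200000) = 1.103200
s_2 = g(1.103200) = 2.818827
s_3 = g(2.818827) = 1.868370
s_4 = g(1.868370) = 2.394923
s_5 = g(2.394923) = 2.103213

2.10321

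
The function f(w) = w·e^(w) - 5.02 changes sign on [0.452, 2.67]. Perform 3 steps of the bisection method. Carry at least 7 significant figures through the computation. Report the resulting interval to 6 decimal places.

[1.283750, 1.561000]

f(0.452000) = -4.309704, f(2.670000) = 33.534718 (opposite signs)
step 1: m = 1.561000, f(m) = 2.415952 > 0 → root in [0.452000, 1.561000]
step 2: m = 1.006500, f(m) = -2.266208 < 0 → root in [1.006500, 1.561000]
step 3: m = 1.283750, f(m) = -0.385467 < 0 → root in [1.283750, 1.561000]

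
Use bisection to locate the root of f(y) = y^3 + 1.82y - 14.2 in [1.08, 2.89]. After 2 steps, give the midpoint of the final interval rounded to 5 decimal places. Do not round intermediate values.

f(1.080000) = -10.974688, f(2.890000) = 15.197369 (opposite signs)
step 1: m = 1.985000, f(m) = -2.765953 < 0 → root in [1.985000, 2.890000]
step 2: m = 2.437500, f(m) = 4.718428 > 0 → root in [1.985000, 2.437500]
Midpoint of [1.985000, 2.437500] = 2.211250

2.21125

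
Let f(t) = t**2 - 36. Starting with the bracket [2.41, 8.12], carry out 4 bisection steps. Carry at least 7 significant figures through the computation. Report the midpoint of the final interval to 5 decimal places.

6.15719

f(2.410000) = -30.191900, f(8.120000) = 29.934400 (opposite signs)
step 1: m = 5.265000, f(m) = -8.279775 < 0 → root in [5.265000, 8.120000]
step 2: m = 6.692500, f(m) = 8.789556 > 0 → root in [5.265000, 6.692500]
step 3: m = 5.978750, f(m) = -0.254548 < 0 → root in [5.978750, 6.692500]
step 4: m = 6.335625, f(m) = 4.140144 > 0 → root in [5.978750, 6.335625]
Midpoint of [5.978750, 6.335625] = 6.157187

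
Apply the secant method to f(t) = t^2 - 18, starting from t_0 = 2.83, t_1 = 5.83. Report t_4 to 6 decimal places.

4.243966

f(t_0) = -9.991100, f(t_1) = 15.988900
t_2 = 5.830000 - (15.988900)·(5.830000 - 2.830000)/(15.988900 - (-9.991100)) = 3.983707; f(t_2) = -2.130081
t_3 = 3.983707 - (-2.130081)·(3.983707 - 5.830000)/(-2.130081 - (15.988900)) = 4.200758; f(t_3) = -0.353630
t_4 = 4.200758 - (-0.353630)·(4.200758 - 3.983707)/(-0.353630 - (-2.130081)) = 4.243966; f(t_4) = 0.011245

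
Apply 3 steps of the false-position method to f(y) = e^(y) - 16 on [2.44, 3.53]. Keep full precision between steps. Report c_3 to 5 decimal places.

2.75975

f(2.440000) = -4.526959, f(3.530000) = 18.123968
step 1: c = 2.657845, f(c) = -1.734490 < 0 → new bracket [2.657845, 3.530000]
step 2: c = 2.734021, f(c) = -0.605334 < 0 → new bracket [2.734021, 3.530000]
step 3: c = 2.759747, f(c) = -0.204150 < 0 → new bracket [2.759747, 3.530000]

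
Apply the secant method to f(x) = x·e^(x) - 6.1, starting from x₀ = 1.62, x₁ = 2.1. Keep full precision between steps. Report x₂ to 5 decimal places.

Secant update: x_(k+1) = x_k − f(x_k)·(x_k − x_(k-1))/(f(x_k) − f(x_(k-1))).
f(x_0) = 2.086006, f(x_1) = 11.048957
x_2 = 2.100000 - (11.048957)·(2.100000 - 1.620000)/(11.048957 - (2.086006)) = 1.508286; f(x_2) = 0.715917

1.50829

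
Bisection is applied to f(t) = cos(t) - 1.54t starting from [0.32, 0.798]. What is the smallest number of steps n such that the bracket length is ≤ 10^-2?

Initial width b − a = 0.798 − 0.32 = 0.478000.
After n steps the width is (b−a)/2^n; need (b−a)/2^n ≤ 10^-2.
So n ≥ log₂(0.478000/10^-2) = log₂(47.8000) ≈ 5.5789.
Hence n = 6.

6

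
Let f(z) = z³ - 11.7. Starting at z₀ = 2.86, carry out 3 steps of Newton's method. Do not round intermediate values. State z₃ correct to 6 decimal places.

2.270201

Newton update: z ← z − f(z)/f'(z).
f'(z) = 3z²
z_0 = 2.860000: f = 11.693656, f' = 24.538800 → z_1 = 2.860000 - (11.693656)/(24.538800) = 2.383463
z_1 = 2.383463: f = 1.840198, f' = 17.042682 → z_2 = 2.383463 - (1.840198)/(17.042682) = 2.275487
z_2 = 2.275487: f = 0.082106, f' = 15.533520 → z_3 = 2.275487 - (0.082106)/(15.533520) = 2.270201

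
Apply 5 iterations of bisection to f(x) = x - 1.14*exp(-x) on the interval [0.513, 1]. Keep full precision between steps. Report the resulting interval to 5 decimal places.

[0.60431, 0.61953]

f(0.513000) = -0.169514, f(1.000000) = 0.580617 (opposite signs)
step 1: m = 0.756500, f(m) = 0.221491 > 0 → root in [0.513000, 0.756500]
step 2: m = 0.634750, f(m) = 0.030472 > 0 → root in [0.513000, 0.634750]
step 3: m = 0.573875, f(m) = -0.068331 < 0 → root in [0.573875, 0.634750]
step 4: m = 0.604312, f(m) = -0.018640 < 0 → root in [0.604312, 0.634750]
step 5: m = 0.619531, f(m) = 0.005987 > 0 → root in [0.604312, 0.619531]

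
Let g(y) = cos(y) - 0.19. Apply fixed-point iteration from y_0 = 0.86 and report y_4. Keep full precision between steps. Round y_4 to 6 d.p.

y_1 = g(0.860000) = 0.462437
y_2 = g(0.462437) = 0.704968
y_3 = g(0.704968) = 0.571632
y_4 = g(0.571632) = 0.651019

0.651019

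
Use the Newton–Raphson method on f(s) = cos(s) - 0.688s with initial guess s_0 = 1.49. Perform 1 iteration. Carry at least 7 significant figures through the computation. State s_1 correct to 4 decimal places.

f'(s) = -sin(s) - 0.688
s_0 = 1.490000: f = -0.944412, f' = -1.684738 → s_1 = 1.490000 - (-0.944412)/(-1.684738) = 0.929431

0.9294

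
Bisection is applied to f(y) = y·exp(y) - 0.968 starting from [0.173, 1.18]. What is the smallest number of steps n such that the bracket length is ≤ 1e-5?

Initial width b − a = 1.18 − 0.173 = 1.007000.
After n steps the width is (b−a)/2^n; need (b−a)/2^n ≤ 1e-5.
So n ≥ log₂(1.007000/1e-5) = log₂(100700.0000) ≈ 16.6197.
Hence n = 17.

17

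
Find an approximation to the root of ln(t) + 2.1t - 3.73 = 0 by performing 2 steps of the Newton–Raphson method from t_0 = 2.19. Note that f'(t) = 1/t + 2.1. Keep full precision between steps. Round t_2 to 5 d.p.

t_0 = 2.190000: f = 1.652902, f' = 2.556621 → t_1 = 2.190000 - (1.652902)/(2.556621) = 1.543482
t_1 = 1.543482: f = -0.054647, f' = 2.747886 → t_2 = 1.543482 - (-0.054647)/(2.747886) = 1.563369

1.56337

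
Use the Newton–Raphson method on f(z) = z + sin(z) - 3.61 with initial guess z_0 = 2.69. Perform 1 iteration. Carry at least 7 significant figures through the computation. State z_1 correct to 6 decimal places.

7.514104

f'(z) = 1 + cos(z)
z_0 = 2.690000: f = -0.483601, f' = 0.100247 → z_1 = 2.690000 - (-0.483601)/(0.100247) = 7.514104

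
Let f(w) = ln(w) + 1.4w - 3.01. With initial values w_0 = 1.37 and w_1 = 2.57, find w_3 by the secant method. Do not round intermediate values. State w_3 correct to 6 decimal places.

f(w_0) = -0.777189, f(w_1) = 1.531906
w_2 = 2.570000 - (1.531906)·(2.570000 - 1.370000)/(1.531906 - (-0.777189)) = 1.773893; f(w_2) = 0.046627
w_3 = 1.773893 - (0.046627)·(1.773893 - 2.570000)/(0.046627 - (1.531906)) = 1.748901; f(w_3) = -0.002551

1.748901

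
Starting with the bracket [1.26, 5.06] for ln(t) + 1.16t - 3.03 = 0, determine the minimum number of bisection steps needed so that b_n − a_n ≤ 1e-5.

Initial width b − a = 5.06 − 1.26 = 3.800000.
After n steps the width is (b−a)/2^n; need (b−a)/2^n ≤ 1e-5.
So n ≥ log₂(3.800000/1e-5) = log₂(380000.0000) ≈ 18.5356.
Hence n = 19.

19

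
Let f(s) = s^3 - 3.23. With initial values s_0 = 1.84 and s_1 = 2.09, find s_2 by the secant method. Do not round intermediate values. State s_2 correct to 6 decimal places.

1.581406

f(s_0) = 2.999504, f(s_1) = 5.899329
s_2 = 2.090000 - (5.899329)·(2.090000 - 1.840000)/(5.899329 - (2.999504)) = 1.581406; f(s_2) = 0.724855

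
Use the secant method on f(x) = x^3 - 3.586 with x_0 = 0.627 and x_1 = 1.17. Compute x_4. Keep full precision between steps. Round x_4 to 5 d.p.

f(x_0) = -3.339508, f(x_1) = -1.984387
x_2 = 1.170000 - (-1.984387)·(1.170000 - 0.627000)/(-1.984387 - (-3.339508)) = 1.965148; f(x_2) = 4.003024
x_3 = 1.965148 - (4.003024)·(1.965148 - 1.170000)/(4.003024 - (-1.984387)) = 1.433533; f(x_3) = -0.640064
x_4 = 1.433533 - (-0.640064)·(1.433533 - 1.965148)/(-0.640064 - (4.003024)) = 1.506818; f(x_4) = -0.164769

1.50682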